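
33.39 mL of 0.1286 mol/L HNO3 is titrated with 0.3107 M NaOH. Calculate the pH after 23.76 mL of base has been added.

n(acid) = 0.1286 x 0.03339 = 0.004294 mol; n(NaOH) added = 0.3107 x 0.02376 = 0.007382 mol.
Base is in excess by 0.007382 - 0.004294 = 0.003088 mol in a total volume of 0.05715 L.
[OH^-] = 0.003088/0.05715 = 0.05404 M, so pOH = 1.27 and pH = 14.00 - 1.27 = 12.73.

12.73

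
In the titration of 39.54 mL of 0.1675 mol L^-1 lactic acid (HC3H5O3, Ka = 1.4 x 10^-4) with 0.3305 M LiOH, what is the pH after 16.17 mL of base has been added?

Initial n(HC3H5O3) = 0.1675 x 0.03954 = 0.006623 mol.
n(LiOH) added = 0.3305 x 0.01617 = 0.005344 mol, converting that many moles of HC3H5O3 to C3H5O3-.
Remaining n(HC3H5O3) = 0.001279 mol; n(C3H5O3-) = 0.005344 mol.
By Henderson-Hasselbalch, pH = pKa + log([A^-]/[HA]) = 3.85 + log(0.005344/0.001279) = 3.85 + (+0.62) = 4.47.

4.47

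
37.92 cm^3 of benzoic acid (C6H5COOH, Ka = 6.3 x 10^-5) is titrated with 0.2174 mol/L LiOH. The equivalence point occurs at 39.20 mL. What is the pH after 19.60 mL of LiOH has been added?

19.60 mL is exactly half the equivalence volume (39.20/2), i.e. the half-equivalence point.
There, n(HA) = n(A^-), so pH = pKa = -log(6.3 x 10^-5) = 4.20.

4.20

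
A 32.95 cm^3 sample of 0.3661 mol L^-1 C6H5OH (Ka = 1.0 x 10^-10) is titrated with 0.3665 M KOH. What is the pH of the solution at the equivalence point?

11.63

n(C6H5OH) = 0.3661 x 0.03295 = 0.01206 mol; V(KOH) at equivalence = 0.01206/0.3665 = 0.03291 L.
At equivalence all the acid is converted to C6H5O-; total volume = 0.03295 + 0.03291 = 0.06586 L, so [C6H5O-] = 0.01206/0.06586 = 0.1831 M.
Kb = Kw/Ka = 1.0e-14 / 1.0 x 10^-10 = 0.000100.
[OH^-] = sqrt(Kb x [C6H5O-]) = sqrt(0.000100 x 0.1831) = 0.00428 M.
pOH = 2.37, so pH = 14.00 - 2.37 = 11.63.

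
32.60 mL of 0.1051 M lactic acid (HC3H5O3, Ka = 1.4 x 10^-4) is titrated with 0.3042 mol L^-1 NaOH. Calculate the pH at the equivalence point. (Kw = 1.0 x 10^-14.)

8.37

n(HC3H5O3) = 0.1051 x 0.03260 = 0.003426 mol; V(NaOH) at equivalence = 0.003426/0.3042 = 0.01126 L.
At equivalence all the acid is converted to C3H5O3-; total volume = 0.03260 + 0.01126 = 0.04386 L, so [C3H5O3-] = 0.003426/0.04386 = 0.07811 M.
Kb = Kw/Ka = 1.0e-14 / 1.4 x 10^-4 = 7.14e-11.
[OH^-] = sqrt(Kb x [C3H5O3-]) = sqrt(7.14e-11 x 0.07811) = 2.36e-6 M.
pOH = 5.63, so pH = 14.00 - 5.63 = 8.37.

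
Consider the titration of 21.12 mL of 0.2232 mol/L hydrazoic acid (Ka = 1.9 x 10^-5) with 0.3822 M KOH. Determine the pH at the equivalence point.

n(HN3) = 0.2232 x 0.02112 = 0.004714 mol; V(KOH) at equivalence = 0.004714/0.3822 = 0.01233 L.
At equivalence all the acid is converted to N3-; total volume = 0.02112 + 0.01233 = 0.03345 L, so [N3-] = 0.004714/0.03345 = 0.1409 M.
Kb = Kw/Ka = 1.0e-14 / 1.9 x 10^-5 = 5.26e-10.
[OH^-] = sqrt(Kb x [N3-]) = sqrt(5.26e-10 x 0.1409) = 8.61e-6 M.
pOH = 5.06, so pH = 14.00 - 5.06 = 8.94.

8.94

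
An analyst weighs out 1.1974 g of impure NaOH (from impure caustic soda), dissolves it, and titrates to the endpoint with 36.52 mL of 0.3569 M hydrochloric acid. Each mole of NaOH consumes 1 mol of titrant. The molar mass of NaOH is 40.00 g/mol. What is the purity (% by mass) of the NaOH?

n(HCl) = 0.3569 x 0.03652 = 0.01303 mol.
n(NaOH) = 0.01303 / 1 = 0.01303 mol.
mass of NaOH = 0.01303 x 40.00 = 0.5214 g.
% purity = 0.5214 / 1.1974 x 100 = 43.5%.

43.5%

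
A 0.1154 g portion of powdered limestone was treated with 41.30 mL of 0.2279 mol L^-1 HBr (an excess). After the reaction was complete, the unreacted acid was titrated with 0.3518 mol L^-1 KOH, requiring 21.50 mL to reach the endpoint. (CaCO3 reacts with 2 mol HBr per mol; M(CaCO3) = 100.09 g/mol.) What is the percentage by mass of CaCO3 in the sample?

80.2%

Total n(HBr) added = 0.2279 x 0.04130 = 0.009412 mol.
n(KOH) used = 0.3518 x 0.02150 = 0.007564 mol, which equals the excess n(HBr).
So n(HBr) consumed by the sample = 0.009412 - 0.007564 = 0.001849 mol.
n(CaCO3) = 0.001849 / 2 = 0.0009243 mol.
mass CaCO3 = 0.0009243 x 100.09 = 0.09251 g, so %CaCO3 = 0.09251/0.1154 x 100 = 80.2%.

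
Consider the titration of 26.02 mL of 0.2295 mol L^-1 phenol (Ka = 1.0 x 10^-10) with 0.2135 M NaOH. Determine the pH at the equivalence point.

11.52

n(C6H5OH) = 0.2295 x 0.02602 = 0.005972 mol; V(NaOH) at equivalence = 0.005972/0.2135 = 0.02797 L.
At equivalence all the acid is converted to C6H5O-; total volume = 0.02602 + 0.02797 = 0.05399 L, so [C6H5O-] = 0.005972/0.05399 = 0.1106 M.
Kb = Kw/Ka = 1.0e-14 / 1.0 x 10^-10 = 0.000100.
[OH^-] = sqrt(Kb x [C6H5O-]) = sqrt(0.000100 x 0.1106) = 0.00333 M.
pOH = 2.48, so pH = 14.00 - 2.48 = 11.52.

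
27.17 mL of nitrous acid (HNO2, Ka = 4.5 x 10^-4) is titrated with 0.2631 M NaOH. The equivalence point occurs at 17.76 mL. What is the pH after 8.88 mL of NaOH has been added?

3.35

8.88 mL is exactly half the equivalence volume (17.76/2), i.e. the half-equivalence point.
There, n(HA) = n(A^-), so pH = pKa = -log(4.5 x 10^-4) = 3.35.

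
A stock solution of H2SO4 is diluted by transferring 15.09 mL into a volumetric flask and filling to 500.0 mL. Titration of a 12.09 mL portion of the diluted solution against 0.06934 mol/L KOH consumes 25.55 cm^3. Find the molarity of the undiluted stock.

2.43 M

n(KOH) = 0.06934 x 0.02555 = 0.001772 mol.
n(H2SO4) in the aliquot = 0.001772 x 1/2 = 0.0008858 mol.
[diluted H2SO4] = 0.0008858 / 0.01209 = 0.07327 M.
Dilution factor = 500.0/15.09 = 33.13, so [stock] = 0.07327 x 33.13 = 2.43 M.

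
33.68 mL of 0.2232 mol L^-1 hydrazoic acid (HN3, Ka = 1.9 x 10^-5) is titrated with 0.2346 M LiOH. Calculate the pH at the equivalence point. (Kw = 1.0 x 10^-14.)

8.89

n(HN3) = 0.2232 x 0.03368 = 0.007517 mol; V(LiOH) at equivalence = 0.007517/0.2346 = 0.03204 L.
At equivalence all the acid is converted to N3-; total volume = 0.03368 + 0.03204 = 0.06572 L, so [N3-] = 0.007517/0.06572 = 0.1144 M.
Kb = Kw/Ka = 1.0e-14 / 1.9 x 10^-5 = 5.26e-10.
[OH^-] = sqrt(Kb x [N3-]) = sqrt(5.26e-10 x 0.1144) = 7.76e-6 M.
pOH = 5.11, so pH = 14.00 - 5.11 = 8.89.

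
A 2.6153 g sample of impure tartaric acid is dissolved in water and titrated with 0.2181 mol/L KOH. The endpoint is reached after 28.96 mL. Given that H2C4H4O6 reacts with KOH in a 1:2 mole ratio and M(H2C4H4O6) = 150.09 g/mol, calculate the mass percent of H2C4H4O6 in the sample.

n(KOH) = 0.2181 x 0.02896 = 0.006316 mol.
n(H2C4H4O6) = 0.006316 / 2 = 0.003158 mol.
mass of H2C4H4O6 = 0.003158 x 150.09 = 0.4740 g.
% purity = 0.4740 / 2.6153 x 100 = 18.1%.

18.1%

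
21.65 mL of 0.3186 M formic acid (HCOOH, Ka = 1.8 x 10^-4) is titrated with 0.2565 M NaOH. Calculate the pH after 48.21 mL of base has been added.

12.89

n(acid) = 0.3186 x 0.02165 = 0.006898 mol; n(NaOH) added = 0.2565 x 0.04821 = 0.01237 mol.
Base is in excess by 0.01237 - 0.006898 = 0.005468 mol in a total volume of 0.06986 L.
[OH^-] = 0.005468/0.06986 = 0.07827 M, so pOH = 1.11 and pH = 14.00 - 1.11 = 12.89.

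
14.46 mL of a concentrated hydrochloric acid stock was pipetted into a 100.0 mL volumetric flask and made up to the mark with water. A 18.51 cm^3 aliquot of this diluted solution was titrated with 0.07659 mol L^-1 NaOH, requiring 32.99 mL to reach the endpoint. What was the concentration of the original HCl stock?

0.944 M

n(NaOH) = 0.07659 x 0.03299 = 0.002527 mol.
n(HCl) in the aliquot = 0.002527 mol.
[diluted HCl] = 0.002527 / 0.01851 = 0.1365 M.
Dilution factor = 100.0/14.46 = 6.916, so [stock] = 0.1365 x 6.916 = 0.944 M.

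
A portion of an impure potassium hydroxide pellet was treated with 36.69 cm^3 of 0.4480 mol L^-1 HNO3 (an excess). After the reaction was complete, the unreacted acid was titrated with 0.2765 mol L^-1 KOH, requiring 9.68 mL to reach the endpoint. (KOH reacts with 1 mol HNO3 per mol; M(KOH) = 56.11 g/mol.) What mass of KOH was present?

0.772 g

Total n(HNO3) added = 0.4480 x 0.03669 = 0.01644 mol.
n(KOH) used = 0.2765 x 0.009680 = 0.002677 mol, which equals the excess n(HNO3).
So n(HNO3) consumed by the sample = 0.01644 - 0.002677 = 0.01376 mol.
n(KOH) = 0.01376 / 1 = 0.01376 mol.
mass = 0.01376 mol x 56.11 g/mol = 0.772 g.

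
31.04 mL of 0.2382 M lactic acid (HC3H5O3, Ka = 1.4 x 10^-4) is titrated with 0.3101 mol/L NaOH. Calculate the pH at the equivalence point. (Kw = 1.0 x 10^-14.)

8.49

n(HC3H5O3) = 0.2382 x 0.03104 = 0.007394 mol; V(NaOH) at equivalence = 0.007394/0.3101 = 0.02384 L.
At equivalence all the acid is converted to C3H5O3-; total volume = 0.03104 + 0.02384 = 0.05488 L, so [C3H5O3-] = 0.007394/0.05488 = 0.1347 M.
Kb = Kw/Ka = 1.0e-14 / 1.4 x 10^-4 = 7.14e-11.
[OH^-] = sqrt(Kb x [C3H5O3-]) = sqrt(7.14e-11 x 0.1347) = 3.10e-6 M.
pOH = 5.51, so pH = 14.00 - 5.51 = 8.49.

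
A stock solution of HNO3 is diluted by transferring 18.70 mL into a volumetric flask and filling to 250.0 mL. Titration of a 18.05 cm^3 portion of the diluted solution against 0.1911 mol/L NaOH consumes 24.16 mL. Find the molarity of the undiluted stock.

3.42 M

n(NaOH) = 0.1911 x 0.02416 = 0.004617 mol.
n(HNO3) in the aliquot = 0.004617 mol.
[diluted HNO3] = 0.004617 / 0.01805 = 0.2558 M.
Dilution factor = 250.0/18.70 = 13.37, so [stock] = 0.2558 x 13.37 = 3.42 M.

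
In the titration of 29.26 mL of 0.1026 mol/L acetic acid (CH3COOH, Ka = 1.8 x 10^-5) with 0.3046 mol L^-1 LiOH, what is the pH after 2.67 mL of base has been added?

Initial n(CH3COOH) = 0.1026 x 0.02926 = 0.003002 mol.
n(LiOH) added = 0.3046 x 0.002670 = 0.0008133 mol, converting that many moles of CH3COOH to CH3COO-.
Remaining n(CH3COOH) = 0.002189 mol; n(CH3COO-) = 0.0008133 mol.
By Henderson-Hasselbalch, pH = pKa + log([A^-]/[HA]) = 4.74 + log(0.0008133/0.002189) = 4.74 + (-0.43) = 4.31.

4.31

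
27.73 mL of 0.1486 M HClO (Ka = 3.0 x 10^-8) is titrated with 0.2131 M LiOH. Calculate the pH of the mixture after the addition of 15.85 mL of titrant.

8.18

Initial n(HClO) = 0.1486 x 0.02773 = 0.004121 mol.
n(LiOH) added = 0.2131 x 0.01585 = 0.003378 mol, converting that many moles of HClO to ClO-.
Remaining n(HClO) = 0.0007430 mol; n(ClO-) = 0.003378 mol.
By Henderson-Hasselbalch, pH = pKa + log([A^-]/[HA]) = 7.52 + log(0.003378/0.0007430) = 7.52 + (+0.66) = 8.18.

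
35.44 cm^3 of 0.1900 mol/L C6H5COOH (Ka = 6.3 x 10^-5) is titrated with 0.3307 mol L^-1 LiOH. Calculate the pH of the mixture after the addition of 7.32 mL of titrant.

3.95

Initial n(C6H5COOH) = 0.1900 x 0.03544 = 0.006734 mol.
n(LiOH) added = 0.3307 x 0.007320 = 0.002421 mol, converting that many moles of C6H5COOH to C6H5COO-.
Remaining n(C6H5COOH) = 0.004313 mol; n(C6H5COO-) = 0.002421 mol.
By Henderson-Hasselbalch, pH = pKa + log([A^-]/[HA]) = 4.20 + log(0.002421/0.004313) = 4.20 + (-0.25) = 3.95.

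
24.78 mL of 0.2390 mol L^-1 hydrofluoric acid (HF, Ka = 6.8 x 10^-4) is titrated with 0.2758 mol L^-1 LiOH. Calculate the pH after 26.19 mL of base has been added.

12.41

n(acid) = 0.2390 x 0.02478 = 0.005922 mol; n(LiOH) added = 0.2758 x 0.02619 = 0.007223 mol.
Base is in excess by 0.007223 - 0.005922 = 0.001301 mol in a total volume of 0.05097 L.
[OH^-] = 0.001301/0.05097 = 0.02552 M, so pOH = 1.59 and pH = 14.00 - 1.59 = 12.41.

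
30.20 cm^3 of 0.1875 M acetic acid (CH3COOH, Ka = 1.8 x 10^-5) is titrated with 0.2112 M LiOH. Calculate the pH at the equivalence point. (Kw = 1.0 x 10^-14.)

n(CH3COOH) = 0.1875 x 0.03020 = 0.005662 mol; V(LiOH) at equivalence = 0.005662/0.2112 = 0.02681 L.
At equivalence all the acid is converted to CH3COO-; total volume = 0.03020 + 0.02681 = 0.05701 L, so [CH3COO-] = 0.005662/0.05701 = 0.09932 M.
Kb = Kw/Ka = 1.0e-14 / 1.8 x 10^-5 = 5.56e-10.
[OH^-] = sqrt(Kb x [CH3COO-]) = sqrt(5.56e-10 x 0.09932) = 7.43e-6 M.
pOH = 5.13, so pH = 14.00 - 5.13 = 8.87.

8.87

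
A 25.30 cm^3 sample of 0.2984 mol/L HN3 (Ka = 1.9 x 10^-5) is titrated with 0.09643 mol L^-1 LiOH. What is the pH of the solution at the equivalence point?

n(HN3) = 0.2984 x 0.02530 = 0.007550 mol; V(LiOH) at equivalence = 0.007550/0.09643 = 0.07829 L.
At equivalence all the acid is converted to N3-; total volume = 0.02530 + 0.07829 = 0.1036 L, so [N3-] = 0.007550/0.1036 = 0.07288 M.
Kb = Kw/Ka = 1.0e-14 / 1.9 x 10^-5 = 5.26e-10.
[OH^-] = sqrt(Kb x [N3-]) = sqrt(5.26e-10 x 0.07288) = 6.19e-6 M.
pOH = 5.21, so pH = 14.00 - 5.21 = 8.79.

8.79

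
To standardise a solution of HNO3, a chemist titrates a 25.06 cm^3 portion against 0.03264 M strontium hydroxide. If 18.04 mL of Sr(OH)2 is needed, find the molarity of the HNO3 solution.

0.0470 M

n(Sr(OH)2) delivered = 0.03264 x 0.01804 = 0.0005888 mol.
The reaction is 2 HNO3 + 1 Sr(OH)2, so n(HNO3) = 0.0005888 x 2/1 = 0.001178 mol.
[HNO3] = 0.001178 mol / 0.02506 L = 0.0470 M.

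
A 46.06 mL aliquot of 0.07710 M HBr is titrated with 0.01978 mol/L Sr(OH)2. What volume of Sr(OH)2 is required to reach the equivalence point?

89.8 mL

n(HBr) = 0.07710 mol/L x 0.04606 L = 0.003551 mol.
The neutralisation is 2 HBr : 1 Sr(OH)2, so n(Sr(OH)2) = 0.003551 x 1/2 = 0.001776 mol.
V(Sr(OH)2) = 0.001776 / 0.01978 = 0.08977 L = 89.8 mL.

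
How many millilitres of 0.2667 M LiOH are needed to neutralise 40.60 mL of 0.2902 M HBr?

44.2 mL

n(HBr) = 0.2902 mol/L x 0.04060 L = 0.01178 mol.
At equivalence n(LiOH) = n(HBr) = 0.01178 mol.
V(LiOH) = 0.01178 / 0.2667 = 0.04418 L = 44.2 mL.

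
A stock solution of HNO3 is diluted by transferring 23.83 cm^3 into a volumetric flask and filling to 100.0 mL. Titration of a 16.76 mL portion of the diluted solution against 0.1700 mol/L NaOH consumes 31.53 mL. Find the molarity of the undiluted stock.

1.34 M

n(NaOH) = 0.1700 x 0.03153 = 0.005360 mol.
n(HNO3) in the aliquot = 0.005360 mol.
[diluted HNO3] = 0.005360 / 0.01676 = 0.3198 M.
Dilution factor = 100.0/23.83 = 4.196, so [stock] = 0.3198 x 4.196 = 1.34 M.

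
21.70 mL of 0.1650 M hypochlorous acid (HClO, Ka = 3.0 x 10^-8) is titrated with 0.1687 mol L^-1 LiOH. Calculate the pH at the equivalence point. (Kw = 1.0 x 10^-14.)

n(HClO) = 0.1650 x 0.02170 = 0.003581 mol; V(LiOH) at equivalence = 0.003581/0.1687 = 0.02122 L.
At equivalence all the acid is converted to ClO-; total volume = 0.02170 + 0.02122 = 0.04292 L, so [ClO-] = 0.003581/0.04292 = 0.08341 M.
Kb = Kw/Ka = 1.0e-14 / 3.0 x 10^-8 = 3.33e-7.
[OH^-] = sqrt(Kb x [ClO-]) = sqrt(3.33e-7 x 0.08341) = 0.000167 M.
pOH = 3.78, so pH = 14.00 - 3.78 = 10.22.

10.22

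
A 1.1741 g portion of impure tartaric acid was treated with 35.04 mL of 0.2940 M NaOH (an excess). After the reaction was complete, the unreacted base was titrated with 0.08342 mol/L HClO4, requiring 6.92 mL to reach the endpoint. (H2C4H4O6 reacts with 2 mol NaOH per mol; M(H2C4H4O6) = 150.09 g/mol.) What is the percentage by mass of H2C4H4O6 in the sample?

Total n(NaOH) added = 0.2940 x 0.03504 = 0.01030 mol.
n(HClO4) used = 0.08342 x 0.006920 = 0.0005773 mol, which equals the excess n(NaOH).
So n(NaOH) consumed by the sample = 0.01030 - 0.0005773 = 0.009724 mol.
n(H2C4H4O6) = 0.009724 / 2 = 0.004862 mol.
mass H2C4H4O6 = 0.004862 x 150.09 = 0.7298 g, so %H2C4H4O6 = 0.7298/1.1741 x 100 = 62.2%.

62.2%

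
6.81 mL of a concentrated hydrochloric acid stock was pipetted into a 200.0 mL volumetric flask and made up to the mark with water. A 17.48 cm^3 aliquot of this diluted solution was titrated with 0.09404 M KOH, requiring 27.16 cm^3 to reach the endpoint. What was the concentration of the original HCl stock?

4.29 M

n(KOH) = 0.09404 x 0.02716 = 0.002554 mol.
n(HCl) in the aliquot = 0.002554 mol.
[diluted HCl] = 0.002554 / 0.01748 = 0.1461 M.
Dilution factor = 200.0/6.810 = 29.37, so [stock] = 0.1461 x 29.37 = 4.29 M.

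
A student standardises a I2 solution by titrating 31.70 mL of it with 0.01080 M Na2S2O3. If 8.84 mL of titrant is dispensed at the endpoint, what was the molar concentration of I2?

n(Na2S2O3) = 0.01080 x 0.008840 = 9.547e-5 mol.
From the balanced equation, 2 mol Na2S2O3 reacts with 1 mol I2, so n(I2) = 9.547e-5 x 1/2 = 4.774e-5 mol.
[I2] = 4.774e-5 / 0.03170 L = 0.00151 M.

0.00151 M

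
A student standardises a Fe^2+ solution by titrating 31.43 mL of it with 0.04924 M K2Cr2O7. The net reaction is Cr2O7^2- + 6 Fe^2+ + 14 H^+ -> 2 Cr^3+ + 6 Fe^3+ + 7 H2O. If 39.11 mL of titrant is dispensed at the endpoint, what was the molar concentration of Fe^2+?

n(K2Cr2O7) = 0.04924 x 0.03911 = 0.001926 mol.
From the balanced equation, 1 mol K2Cr2O7 reacts with 6 mol Fe^2+, so n(Fe^2+) = 0.001926 x 6/1 = 0.01155 mol.
[Fe^2+] = 0.01155 / 0.03143 L = 0.368 M.

0.368 M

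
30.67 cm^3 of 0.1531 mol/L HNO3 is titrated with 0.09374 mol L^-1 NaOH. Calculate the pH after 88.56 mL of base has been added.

12.48

n(acid) = 0.1531 x 0.03067 = 0.004696 mol; n(NaOH) added = 0.09374 x 0.08856 = 0.008302 mol.
Base is in excess by 0.008302 - 0.004696 = 0.003606 mol in a total volume of 0.1192 L.
[OH^-] = 0.003606/0.1192 = 0.03024 M, so pOH = 1.52 and pH = 14.00 - 1.52 = 12.48.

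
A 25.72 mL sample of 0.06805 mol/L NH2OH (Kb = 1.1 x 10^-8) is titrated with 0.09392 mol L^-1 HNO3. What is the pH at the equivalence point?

3.72

n(NH2OH) = 0.06805 x 0.02572 = 0.001750 mol; V(HNO3) at equivalence = 0.001750/0.09392 = 0.01864 L.
At equivalence the base is fully converted to NH3OH+; total volume = 0.04436 L, so [NH3OH+] = 0.001750/0.04436 = 0.03946 M.
Ka(NH3OH+) = Kw/Kb = 1.0e-14 / 1.1 x 10^-8 = 9.09e-7.
[H^+] = sqrt(Ka x [NH3OH+]) = sqrt(9.09e-7 x 0.03946) = 0.000189 M.
pH = -log(0.000189) = 3.72.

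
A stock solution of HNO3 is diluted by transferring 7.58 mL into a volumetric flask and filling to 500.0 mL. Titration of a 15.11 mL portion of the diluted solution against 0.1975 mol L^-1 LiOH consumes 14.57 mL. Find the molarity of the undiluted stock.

12.6 M

n(LiOH) = 0.1975 x 0.01457 = 0.002878 mol.
n(HNO3) in the aliquot = 0.002878 mol.
[diluted HNO3] = 0.002878 / 0.01511 = 0.1904 M.
Dilution factor = 500.0/7.580 = 65.96, so [stock] = 0.1904 x 65.96 = 12.6 M.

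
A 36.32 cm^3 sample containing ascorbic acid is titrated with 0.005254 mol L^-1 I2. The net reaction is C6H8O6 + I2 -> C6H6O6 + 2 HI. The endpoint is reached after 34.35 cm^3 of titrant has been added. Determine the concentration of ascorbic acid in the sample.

0.00497 M

n(I2) = 0.005254 x 0.03435 = 0.0001805 mol.
From the balanced equation, 1 mol I2 reacts with 1 mol ascorbic acid, so n(ascorbic acid) = 0.0001805 x 1/1 = 0.0001805 mol.
[ascorbic acid] = 0.0001805 / 0.03632 L = 0.00497 M.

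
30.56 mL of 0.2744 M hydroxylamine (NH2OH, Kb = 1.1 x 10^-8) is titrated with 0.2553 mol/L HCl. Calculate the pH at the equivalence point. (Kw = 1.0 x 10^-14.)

3.46

n(NH2OH) = 0.2744 x 0.03056 = 0.008386 mol; V(HCl) at equivalence = 0.008386/0.2553 = 0.03285 L.
At equivalence the base is fully converted to NH3OH+; total volume = 0.06341 L, so [NH3OH+] = 0.008386/0.06341 = 0.1323 M.
Ka(NH3OH+) = Kw/Kb = 1.0e-14 / 1.1 x 10^-8 = 9.09e-7.
[H^+] = sqrt(Ka x [NH3OH+]) = sqrt(9.09e-7 x 0.1323) = 0.000347 M.
pH = -log(0.000347) = 3.46.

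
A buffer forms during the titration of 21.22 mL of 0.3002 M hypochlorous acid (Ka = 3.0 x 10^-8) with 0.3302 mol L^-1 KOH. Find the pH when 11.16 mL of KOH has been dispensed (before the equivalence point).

Initial n(HClO) = 0.3002 x 0.02122 = 0.006370 mol.
n(KOH) added = 0.3302 x 0.01116 = 0.003685 mol, converting that many moles of HClO to ClO-.
Remaining n(HClO) = 0.002685 mol; n(ClO-) = 0.003685 mol.
By Henderson-Hasselbalch, pH = pKa + log([A^-]/[HA]) = 7.52 + log(0.003685/0.002685) = 7.52 + (+0.14) = 7.66.

7.66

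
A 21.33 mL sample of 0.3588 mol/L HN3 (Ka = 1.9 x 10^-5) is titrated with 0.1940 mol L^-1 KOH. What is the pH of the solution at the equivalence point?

n(HN3) = 0.3588 x 0.02133 = 0.007653 mol; V(KOH) at equivalence = 0.007653/0.1940 = 0.03945 L.
At equivalence all the acid is converted to N3-; total volume = 0.02133 + 0.03945 = 0.06078 L, so [N3-] = 0.007653/0.06078 = 0.1259 M.
Kb = Kw/Ka = 1.0e-14 / 1.9 x 10^-5 = 5.26e-10.
[OH^-] = sqrt(Kb x [N3-]) = sqrt(5.26e-10 x 0.1259) = 8.14e-6 M.
pOH = 5.09, so pH = 14.00 - 5.09 = 8.91.

8.91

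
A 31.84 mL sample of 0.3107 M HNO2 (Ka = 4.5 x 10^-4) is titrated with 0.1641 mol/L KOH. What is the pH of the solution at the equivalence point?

8.19

n(HNO2) = 0.3107 x 0.03184 = 0.009893 mol; V(KOH) at equivalence = 0.009893/0.1641 = 0.06028 L.
At equivalence all the acid is converted to NO2-; total volume = 0.03184 + 0.06028 = 0.09212 L, so [NO2-] = 0.009893/0.09212 = 0.1074 M.
Kb = Kw/Ka = 1.0e-14 / 4.5 x 10^-4 = 2.22e-11.
[OH^-] = sqrt(Kb x [NO2-]) = sqrt(2.22e-11 x 0.1074) = 1.54e-6 M.
pOH = 5.81, so pH = 14.00 - 5.81 = 8.19.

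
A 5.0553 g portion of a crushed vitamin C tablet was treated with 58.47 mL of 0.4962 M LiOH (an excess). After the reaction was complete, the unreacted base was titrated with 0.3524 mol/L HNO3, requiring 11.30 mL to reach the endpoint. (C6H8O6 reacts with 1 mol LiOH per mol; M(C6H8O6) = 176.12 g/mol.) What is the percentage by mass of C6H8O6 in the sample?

87.2%

Total n(LiOH) added = 0.4962 x 0.05847 = 0.02901 mol.
n(HNO3) used = 0.3524 x 0.01130 = 0.003982 mol, which equals the excess n(LiOH).
So n(LiOH) consumed by the sample = 0.02901 - 0.003982 = 0.02503 mol.
n(C6H8O6) = 0.02503 / 1 = 0.02503 mol.
mass C6H8O6 = 0.02503 x 176.12 = 4.408 g, so %C6H8O6 = 4.408/5.0553 x 100 = 87.2%.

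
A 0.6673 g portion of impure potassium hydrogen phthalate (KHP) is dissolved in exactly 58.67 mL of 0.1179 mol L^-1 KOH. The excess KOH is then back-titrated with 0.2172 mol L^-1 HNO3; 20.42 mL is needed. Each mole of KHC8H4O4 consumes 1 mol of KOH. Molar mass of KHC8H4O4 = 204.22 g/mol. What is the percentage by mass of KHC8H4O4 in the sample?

76.0%

Total n(KOH) added = 0.1179 x 0.05867 = 0.006917 mol.
n(HNO3) used = 0.2172 x 0.02042 = 0.004435 mol, which equals the excess n(KOH).
So n(KOH) consumed by the sample = 0.006917 - 0.004435 = 0.002482 mol.
n(KHC8H4O4) = 0.002482 / 1 = 0.002482 mol.
mass KHC8H4O4 = 0.002482 x 204.22 = 0.5069 g, so %KHC8H4O4 = 0.5069/0.6673 x 100 = 76.0%.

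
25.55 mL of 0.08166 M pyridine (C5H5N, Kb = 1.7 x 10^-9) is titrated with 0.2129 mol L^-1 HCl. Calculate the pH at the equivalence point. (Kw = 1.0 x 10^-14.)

n(C5H5N) = 0.08166 x 0.02555 = 0.002086 mol; V(HCl) at equivalence = 0.002086/0.2129 = 0.009800 L.
At equivalence the base is fully converted to C5H5NH+; total volume = 0.03535 L, so [C5H5NH+] = 0.002086/0.03535 = 0.05902 M.
Ka(C5H5NH+) = Kw/Kb = 1.0e-14 / 1.7 x 10^-9 = 5.88e-6.
[H^+] = sqrt(Ka x [C5H5NH+]) = sqrt(5.88e-6 x 0.05902) = 0.000589 M.
pH = -log(0.000589) = 3.23.

3.23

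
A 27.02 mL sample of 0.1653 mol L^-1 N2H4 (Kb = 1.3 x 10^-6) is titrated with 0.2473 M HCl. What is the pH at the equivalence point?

4.56

n(N2H4) = 0.1653 x 0.02702 = 0.004466 mol; V(HCl) at equivalence = 0.004466/0.2473 = 0.01806 L.
At equivalence the base is fully converted to N2H5+; total volume = 0.04508 L, so [N2H5+] = 0.004466/0.04508 = 0.09908 M.
Ka(N2H5+) = Kw/Kb = 1.0e-14 / 1.3 x 10^-6 = 7.69e-9.
[H^+] = sqrt(Ka x [N2H5+]) = sqrt(7.69e-9 x 0.09908) = 2.76e-5 M.
pH = -log(2.76e-5) = 4.56.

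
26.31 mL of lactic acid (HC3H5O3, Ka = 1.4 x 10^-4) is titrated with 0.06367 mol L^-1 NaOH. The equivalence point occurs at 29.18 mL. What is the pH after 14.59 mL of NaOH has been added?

14.59 mL is exactly half the equivalence volume (29.18/2), i.e. the half-equivalence point.
There, n(HA) = n(A^-), so pH = pKa = -log(1.4 x 10^-4) = 3.85.

3.85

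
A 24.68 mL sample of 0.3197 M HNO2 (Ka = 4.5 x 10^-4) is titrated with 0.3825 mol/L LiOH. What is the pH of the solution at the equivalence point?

n(HNO2) = 0.3197 x 0.02468 = 0.007890 mol; V(LiOH) at equivalence = 0.007890/0.3825 = 0.02063 L.
At equivalence all the acid is converted to NO2-; total volume = 0.02468 + 0.02063 = 0.04531 L, so [NO2-] = 0.007890/0.04531 = 0.1741 M.
Kb = Kw/Ka = 1.0e-14 / 4.5 x 10^-4 = 2.22e-11.
[OH^-] = sqrt(Kb x [NO2-]) = sqrt(2.22e-11 x 0.1741) = 1.97e-6 M.
pOH = 5.71, so pH = 14.00 - 5.71 = 8.29.

8.29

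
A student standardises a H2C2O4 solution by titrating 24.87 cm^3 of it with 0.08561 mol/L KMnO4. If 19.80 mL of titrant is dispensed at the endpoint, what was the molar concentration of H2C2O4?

n(KMnO4) = 0.08561 x 0.01980 = 0.001695 mol.
From the balanced equation, 2 mol KMnO4 reacts with 5 mol H2C2O4, so n(H2C2O4) = 0.001695 x 5/2 = 0.004238 mol.
[H2C2O4] = 0.004238 / 0.02487 L = 0.170 M.

0.170 M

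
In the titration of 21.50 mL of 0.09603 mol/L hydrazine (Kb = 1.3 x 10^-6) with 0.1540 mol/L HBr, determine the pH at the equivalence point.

n(N2H4) = 0.09603 x 0.02150 = 0.002065 mol; V(HBr) at equivalence = 0.002065/0.1540 = 0.01341 L.
At equivalence the base is fully converted to N2H5+; total volume = 0.03491 L, so [N2H5+] = 0.002065/0.03491 = 0.05915 M.
Ka(N2H5+) = Kw/Kb = 1.0e-14 / 1.3 x 10^-6 = 7.69e-9.
[H^+] = sqrt(Ka x [N2H5+]) = sqrt(7.69e-9 x 0.05915) = 2.13e-5 M.
pH = -log(2.13e-5) = 4.67.

4.67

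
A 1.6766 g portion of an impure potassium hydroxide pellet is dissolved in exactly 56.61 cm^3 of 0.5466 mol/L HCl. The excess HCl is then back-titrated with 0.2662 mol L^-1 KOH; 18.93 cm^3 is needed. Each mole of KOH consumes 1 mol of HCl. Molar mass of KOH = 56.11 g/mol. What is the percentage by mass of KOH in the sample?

Total n(HCl) added = 0.5466 x 0.05661 = 0.03094 mol.
n(KOH) used = 0.2662 x 0.01893 = 0.005039 mol, which equals the excess n(HCl).
So n(HCl) consumed by the sample = 0.03094 - 0.005039 = 0.02590 mol.
n(KOH) = 0.02590 / 1 = 0.02590 mol.
mass KOH = 0.02590 x 56.11 = 1.453 g, so %KOH = 1.453/1.6766 x 100 = 86.7%.

86.7%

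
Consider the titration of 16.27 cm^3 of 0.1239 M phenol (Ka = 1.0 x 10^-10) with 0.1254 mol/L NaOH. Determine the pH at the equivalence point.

11.40

n(C6H5OH) = 0.1239 x 0.01627 = 0.002016 mol; V(NaOH) at equivalence = 0.002016/0.1254 = 0.01608 L.
At equivalence all the acid is converted to C6H5O-; total volume = 0.01627 + 0.01608 = 0.03235 L, so [C6H5O-] = 0.002016/0.03235 = 0.06232 M.
Kb = Kw/Ka = 1.0e-14 / 1.0 x 10^-10 = 0.000100.
[OH^-] = sqrt(Kb x [C6H5O-]) = sqrt(0.000100 x 0.06232) = 0.00250 M.
pOH = 2.60, so pH = 14.00 - 2.60 = 11.40.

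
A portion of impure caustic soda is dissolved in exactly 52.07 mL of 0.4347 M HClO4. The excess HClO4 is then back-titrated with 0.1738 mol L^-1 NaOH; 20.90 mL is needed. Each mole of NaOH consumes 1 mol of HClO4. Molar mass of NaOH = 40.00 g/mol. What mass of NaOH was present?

Total n(HClO4) added = 0.4347 x 0.05207 = 0.02263 mol.
n(NaOH) used = 0.1738 x 0.02090 = 0.003632 mol, which equals the excess n(HClO4).
So n(HClO4) consumed by the sample = 0.02263 - 0.003632 = 0.01900 mol.
n(NaOH) = 0.01900 / 1 = 0.01900 mol.
mass = 0.01900 mol x 40.00 g/mol = 0.760 g.

0.760 g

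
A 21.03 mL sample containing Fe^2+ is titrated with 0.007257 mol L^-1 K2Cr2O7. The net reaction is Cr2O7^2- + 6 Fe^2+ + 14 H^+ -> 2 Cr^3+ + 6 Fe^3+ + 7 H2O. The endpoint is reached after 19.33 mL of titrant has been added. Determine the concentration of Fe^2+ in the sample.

n(K2Cr2O7) = 0.007257 x 0.01933 = 0.0001403 mol.
From the balanced equation, 1 mol K2Cr2O7 reacts with 6 mol Fe^2+, so n(Fe^2+) = 0.0001403 x 6/1 = 0.0008417 mol.
[Fe^2+] = 0.0008417 / 0.02103 L = 0.0400 M.

0.0400 M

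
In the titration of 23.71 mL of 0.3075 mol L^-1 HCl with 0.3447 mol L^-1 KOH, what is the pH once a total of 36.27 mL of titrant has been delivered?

n(acid) = 0.3075 x 0.02371 = 0.007291 mol; n(KOH) added = 0.3447 x 0.03627 = 0.01250 mol.
Base is in excess by 0.01250 - 0.007291 = 0.005211 mol in a total volume of 0.05998 L.
[OH^-] = 0.005211/0.05998 = 0.08689 M, so pOH = 1.06 and pH = 14.00 - 1.06 = 12.94.

12.94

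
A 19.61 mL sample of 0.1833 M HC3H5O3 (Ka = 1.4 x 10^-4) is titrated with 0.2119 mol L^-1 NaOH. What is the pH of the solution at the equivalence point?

n(HC3H5O3) = 0.1833 x 0.01961 = 0.003595 mol; V(NaOH) at equivalence = 0.003595/0.2119 = 0.01696 L.
At equivalence all the acid is converted to C3H5O3-; total volume = 0.01961 + 0.01696 = 0.03657 L, so [C3H5O3-] = 0.003595/0.03657 = 0.09828 M.
Kb = Kw/Ka = 1.0e-14 / 1.4 x 10^-4 = 7.14e-11.
[OH^-] = sqrt(Kb x [C3H5O3-]) = sqrt(7.14e-11 x 0.09828) = 2.65e-6 M.
pOH = 5.58, so pH = 14.00 - 5.58 = 8.42.

8.42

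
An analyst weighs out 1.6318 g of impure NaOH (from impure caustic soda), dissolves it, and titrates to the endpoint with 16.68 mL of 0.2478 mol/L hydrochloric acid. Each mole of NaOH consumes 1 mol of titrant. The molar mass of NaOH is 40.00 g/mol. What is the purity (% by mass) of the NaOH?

n(HCl) = 0.2478 x 0.01668 = 0.004133 mol.
n(NaOH) = 0.004133 / 1 = 0.004133 mol.
mass of NaOH = 0.004133 x 40.00 = 0.1653 g.
% purity = 0.1653 / 1.6318 x 100 = 10.1%.

10.1%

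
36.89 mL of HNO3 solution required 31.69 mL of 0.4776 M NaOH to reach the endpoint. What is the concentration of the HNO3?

n(NaOH) delivered = 0.4776 x 0.03169 = 0.01514 mol.
For a 1:1 reaction, n(HNO3) = 0.01514 mol.
[HNO3] = 0.01514 mol / 0.03689 L = 0.410 M.

0.410 M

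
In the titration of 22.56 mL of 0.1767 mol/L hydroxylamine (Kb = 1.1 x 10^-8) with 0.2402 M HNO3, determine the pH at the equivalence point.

n(NH2OH) = 0.1767 x 0.02256 = 0.003986 mol; V(HNO3) at equivalence = 0.003986/0.2402 = 0.01660 L.
At equivalence the base is fully converted to NH3OH+; total volume = 0.03916 L, so [NH3OH+] = 0.003986/0.03916 = 0.1018 M.
Ka(NH3OH+) = Kw/Kb = 1.0e-14 / 1.1 x 10^-8 = 9.09e-7.
[H^+] = sqrt(Ka x [NH3OH+]) = sqrt(9.09e-7 x 0.1018) = 0.000304 M.
pH = -log(0.000304) = 3.52.

3.52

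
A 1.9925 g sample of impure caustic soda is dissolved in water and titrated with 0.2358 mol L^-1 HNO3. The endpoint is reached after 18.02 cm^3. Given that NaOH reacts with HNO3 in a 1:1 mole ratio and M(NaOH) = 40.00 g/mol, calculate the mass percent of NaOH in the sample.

n(HNO3) = 0.2358 x 0.01802 = 0.004249 mol.
n(NaOH) = 0.004249 / 1 = 0.004249 mol.
mass of NaOH = 0.004249 x 40.00 = 0.1700 g.
% purity = 0.1700 / 1.9925 x 100 = 8.53%.

8.53%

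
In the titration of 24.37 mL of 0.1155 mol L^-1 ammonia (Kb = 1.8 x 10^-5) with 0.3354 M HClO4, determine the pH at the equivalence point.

5.16

n(NH3) = 0.1155 x 0.02437 = 0.002815 mol; V(HClO4) at equivalence = 0.002815/0.3354 = 0.008392 L.
At equivalence the base is fully converted to NH4+; total volume = 0.03276 L, so [NH4+] = 0.002815/0.03276 = 0.08591 M.
Ka(NH4+) = Kw/Kb = 1.0e-14 / 1.8 x 10^-5 = 5.56e-10.
[H^+] = sqrt(Ka x [NH4+]) = sqrt(5.56e-10 x 0.08591) = 6.91e-6 M.
pH = -log(6.91e-6) = 5.16.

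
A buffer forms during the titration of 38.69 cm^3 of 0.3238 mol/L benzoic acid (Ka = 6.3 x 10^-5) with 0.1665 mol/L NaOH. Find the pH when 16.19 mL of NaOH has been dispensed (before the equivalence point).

Initial n(C6H5COOH) = 0.3238 x 0.03869 = 0.01253 mol.
n(NaOH) added = 0.1665 x 0.01619 = 0.002696 mol, converting that many moles of C6H5COOH to C6H5COO-.
Remaining n(C6H5COOH) = 0.009832 mol; n(C6H5COO-) = 0.002696 mol.
By Henderson-Hasselbalch, pH = pKa + log([A^-]/[HA]) = 4.20 + log(0.002696/0.009832) = 4.20 + (-0.56) = 3.64.

3.64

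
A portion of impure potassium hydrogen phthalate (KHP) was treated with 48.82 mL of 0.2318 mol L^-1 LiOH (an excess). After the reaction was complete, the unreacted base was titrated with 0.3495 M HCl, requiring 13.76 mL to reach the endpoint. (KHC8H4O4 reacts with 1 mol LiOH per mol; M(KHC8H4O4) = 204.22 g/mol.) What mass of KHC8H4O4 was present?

Total n(LiOH) added = 0.2318 x 0.04882 = 0.01132 mol.
n(HCl) used = 0.3495 x 0.01376 = 0.004809 mol, which equals the excess n(LiOH).
So n(LiOH) consumed by the sample = 0.01132 - 0.004809 = 0.006507 mol.
n(KHC8H4O4) = 0.006507 / 1 = 0.006507 mol.
mass = 0.006507 mol x 204.22 g/mol = 1.33 g.

1.33 g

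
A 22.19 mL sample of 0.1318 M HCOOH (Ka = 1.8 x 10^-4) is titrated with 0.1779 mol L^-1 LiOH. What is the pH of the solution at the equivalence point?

n(HCOOH) = 0.1318 x 0.02219 = 0.002925 mol; V(LiOH) at equivalence = 0.002925/0.1779 = 0.01644 L.
At equivalence all the acid is converted to HCOO-; total volume = 0.02219 + 0.01644 = 0.03863 L, so [HCOO-] = 0.002925/0.03863 = 0.07571 M.
Kb = Kw/Ka = 1.0e-14 / 1.8 x 10^-4 = 5.56e-11.
[OH^-] = sqrt(Kb x [HCOO-]) = sqrt(5.56e-11 x 0.07571) = 2.05e-6 M.
pOH = 5.69, so pH = 14.00 - 5.69 = 8.31.

8.31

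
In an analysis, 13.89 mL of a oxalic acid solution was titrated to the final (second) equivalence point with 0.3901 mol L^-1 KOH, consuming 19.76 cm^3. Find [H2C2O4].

0.277 M

n(KOH) = 0.3901 x 0.01976 = 0.007708 mol.
At the final (second) equivalence point, 2 mol OH^- react per mol H2C2O4, so n(H2C2O4) = 0.007708 / 2 = 0.003854 mol.
[H2C2O4] = 0.003854 / 0.01389 L = 0.277 M.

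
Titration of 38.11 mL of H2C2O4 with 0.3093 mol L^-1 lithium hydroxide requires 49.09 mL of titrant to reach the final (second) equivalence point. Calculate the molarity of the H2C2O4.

0.199 M

n(LiOH) = 0.3093 x 0.04909 = 0.01518 mol.
At the final (second) equivalence point, 2 mol OH^- react per mol H2C2O4, so n(H2C2O4) = 0.01518 / 2 = 0.007592 mol.
[H2C2O4] = 0.007592 / 0.03811 L = 0.199 M.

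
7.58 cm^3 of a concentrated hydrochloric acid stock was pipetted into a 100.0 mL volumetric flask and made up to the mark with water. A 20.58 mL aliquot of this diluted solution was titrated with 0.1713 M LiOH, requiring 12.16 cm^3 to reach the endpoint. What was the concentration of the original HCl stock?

n(LiOH) = 0.1713 x 0.01216 = 0.002083 mol.
n(HCl) in the aliquot = 0.002083 mol.
[diluted HCl] = 0.002083 / 0.02058 = 0.1012 M.
Dilution factor = 100.0/7.580 = 13.19, so [stock] = 0.1012 x 13.19 = 1.34 M.

1.34 M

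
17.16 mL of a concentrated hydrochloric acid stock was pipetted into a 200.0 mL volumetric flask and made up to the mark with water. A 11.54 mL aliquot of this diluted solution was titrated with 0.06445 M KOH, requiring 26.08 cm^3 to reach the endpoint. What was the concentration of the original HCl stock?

n(KOH) = 0.06445 x 0.02608 = 0.001681 mol.
n(HCl) in the aliquot = 0.001681 mol.
[diluted HCl] = 0.001681 / 0.01154 = 0.1457 M.
Dilution factor = 200.0/17.16 = 11.66, so [stock] = 0.1457 x 11.66 = 1.70 M.

1.70 M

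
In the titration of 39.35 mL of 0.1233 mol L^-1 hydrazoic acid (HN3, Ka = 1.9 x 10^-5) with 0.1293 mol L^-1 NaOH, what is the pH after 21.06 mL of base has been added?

4.83

Initial n(HN3) = 0.1233 x 0.03935 = 0.004852 mol.
n(NaOH) added = 0.1293 x 0.02106 = 0.002723 mol, converting that many moles of HN3 to N3-.
Remaining n(HN3) = 0.002129 mol; n(N3-) = 0.002723 mol.
By Henderson-Hasselbalch, pH = pKa + log([A^-]/[HA]) = 4.72 + log(0.002723/0.002129) = 4.72 + (+0.11) = 4.83.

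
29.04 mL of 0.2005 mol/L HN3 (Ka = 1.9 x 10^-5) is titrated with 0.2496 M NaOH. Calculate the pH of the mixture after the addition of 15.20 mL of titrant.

4.99

Initial n(HN3) = 0.2005 x 0.02904 = 0.005823 mol.
n(NaOH) added = 0.2496 x 0.01520 = 0.003794 mol, converting that many moles of HN3 to N3-.
Remaining n(HN3) = 0.002029 mol; n(N3-) = 0.003794 mol.
By Henderson-Hasselbalch, pH = pKa + log([A^-]/[HA]) = 4.72 + log(0.003794/0.002029) = 4.72 + (+0.27) = 4.99.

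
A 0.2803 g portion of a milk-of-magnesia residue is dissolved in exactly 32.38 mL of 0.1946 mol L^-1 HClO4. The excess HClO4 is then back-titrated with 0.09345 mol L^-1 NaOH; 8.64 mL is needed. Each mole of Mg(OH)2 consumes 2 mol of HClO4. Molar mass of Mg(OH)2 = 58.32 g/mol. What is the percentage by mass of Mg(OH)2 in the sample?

57.2%

Total n(HClO4) added = 0.1946 x 0.03238 = 0.006301 mol.
n(NaOH) used = 0.09345 x 0.008640 = 0.0008074 mol, which equals the excess n(HClO4).
So n(HClO4) consumed by the sample = 0.006301 - 0.0008074 = 0.005494 mol.
n(Mg(OH)2) = 0.005494 / 2 = 0.002747 mol.
mass Mg(OH)2 = 0.002747 x 58.32 = 0.1602 g, so %Mg(OH)2 = 0.1602/0.2803 x 100 = 57.2%.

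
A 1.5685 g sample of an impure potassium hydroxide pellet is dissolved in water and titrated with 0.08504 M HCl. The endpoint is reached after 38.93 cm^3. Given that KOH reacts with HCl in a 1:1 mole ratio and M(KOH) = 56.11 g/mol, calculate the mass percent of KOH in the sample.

11.8%

n(HCl) = 0.08504 x 0.03893 = 0.003311 mol.
n(KOH) = 0.003311 / 1 = 0.003311 mol.
mass of KOH = 0.003311 x 56.11 = 0.1858 g.
% purity = 0.1858 / 1.5685 x 100 = 11.8%.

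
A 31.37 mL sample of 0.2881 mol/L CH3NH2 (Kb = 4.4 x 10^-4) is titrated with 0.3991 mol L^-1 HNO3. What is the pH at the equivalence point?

n(CH3NH2) = 0.2881 x 0.03137 = 0.009038 mol; V(HNO3) at equivalence = 0.009038/0.3991 = 0.02265 L.
At equivalence the base is fully converted to CH3NH3+; total volume = 0.05402 L, so [CH3NH3+] = 0.009038/0.05402 = 0.1673 M.
Ka(CH3NH3+) = Kw/Kb = 1.0e-14 / 4.4 x 10^-4 = 2.27e-11.
[H^+] = sqrt(Ka x [CH3NH3+]) = sqrt(2.27e-11 x 0.1673) = 1.95e-6 M.
pH = -log(1.95e-6) = 5.71.

5.71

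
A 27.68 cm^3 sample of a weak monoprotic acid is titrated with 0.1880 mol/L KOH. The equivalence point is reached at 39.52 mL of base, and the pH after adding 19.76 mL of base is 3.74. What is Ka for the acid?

1.8 x 10^-4

19.76 mL is half of the equivalence volume, so this is the half-equivalence point where [HA] = [A^-].
At half-equivalence pH = pKa, so pKa = 3.74.
Ka = 10^(-3.74) = 1.8 x 10^-4.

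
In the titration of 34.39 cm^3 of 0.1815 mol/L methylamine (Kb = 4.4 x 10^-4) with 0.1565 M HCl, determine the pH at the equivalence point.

5.86

n(CH3NH2) = 0.1815 x 0.03439 = 0.006242 mol; V(HCl) at equivalence = 0.006242/0.1565 = 0.03988 L.
At equivalence the base is fully converted to CH3NH3+; total volume = 0.07427 L, so [CH3NH3+] = 0.006242/0.07427 = 0.08404 M.
Ka(CH3NH3+) = Kw/Kb = 1.0e-14 / 4.4 x 10^-4 = 2.27e-11.
[H^+] = sqrt(Ka x [CH3NH3+]) = sqrt(2.27e-11 x 0.08404) = 1.38e-6 M.
pH = -log(1.38e-6) = 5.86.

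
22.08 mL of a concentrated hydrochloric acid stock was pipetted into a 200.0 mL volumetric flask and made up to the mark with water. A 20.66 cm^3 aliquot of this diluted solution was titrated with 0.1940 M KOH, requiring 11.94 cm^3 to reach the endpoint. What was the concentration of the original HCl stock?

n(KOH) = 0.1940 x 0.01194 = 0.002316 mol.
n(HCl) in the aliquot = 0.002316 mol.
[diluted HCl] = 0.002316 / 0.02066 = 0.1121 M.
Dilution factor = 200.0/22.08 = 9.058, so [stock] = 0.1121 x 9.058 = 1.02 M.

1.02 M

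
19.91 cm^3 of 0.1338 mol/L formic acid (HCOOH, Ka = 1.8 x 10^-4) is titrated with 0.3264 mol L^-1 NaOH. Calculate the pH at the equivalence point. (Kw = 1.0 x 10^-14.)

8.36

n(HCOOH) = 0.1338 x 0.01991 = 0.002664 mol; V(NaOH) at equivalence = 0.002664/0.3264 = 0.008162 L.
At equivalence all the acid is converted to HCOO-; total volume = 0.01991 + 0.008162 = 0.02807 L, so [HCOO-] = 0.002664/0.02807 = 0.09490 M.
Kb = Kw/Ka = 1.0e-14 / 1.8 x 10^-4 = 5.56e-11.
[OH^-] = sqrt(Kb x [HCOO-]) = sqrt(5.56e-11 x 0.09490) = 2.30e-6 M.
pOH = 5.64, so pH = 14.00 - 5.64 = 8.36.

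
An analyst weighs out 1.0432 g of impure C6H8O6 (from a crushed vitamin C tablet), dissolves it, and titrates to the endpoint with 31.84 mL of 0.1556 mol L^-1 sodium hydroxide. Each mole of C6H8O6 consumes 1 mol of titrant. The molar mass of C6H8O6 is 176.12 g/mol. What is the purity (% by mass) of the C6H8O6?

n(NaOH) = 0.1556 x 0.03184 = 0.004954 mol.
n(C6H8O6) = 0.004954 / 1 = 0.004954 mol.
mass of C6H8O6 = 0.004954 x 176.12 = 0.8726 g.
% purity = 0.8726 / 1.0432 x 100 = 83.6%.

83.6%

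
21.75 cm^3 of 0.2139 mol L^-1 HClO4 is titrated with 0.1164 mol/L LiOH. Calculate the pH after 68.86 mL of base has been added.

12.57

n(acid) = 0.2139 x 0.02175 = 0.004652 mol; n(LiOH) added = 0.1164 x 0.06886 = 0.008015 mol.
Base is in excess by 0.008015 - 0.004652 = 0.003363 mol in a total volume of 0.09061 L.
[OH^-] = 0.003363/0.09061 = 0.03711 M, so pOH = 1.43 and pH = 14.00 - 1.43 = 12.57.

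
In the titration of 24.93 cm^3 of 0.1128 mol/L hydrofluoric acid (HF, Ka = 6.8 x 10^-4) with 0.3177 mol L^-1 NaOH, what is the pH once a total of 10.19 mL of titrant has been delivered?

n(acid) = 0.1128 x 0.02493 = 0.002812 mol; n(NaOH) added = 0.3177 x 0.01019 = 0.003237 mol.
Base is in excess by 0.003237 - 0.002812 = 0.0004253 mol in a total volume of 0.03512 L.
[OH^-] = 0.0004253/0.03512 = 0.01211 M, so pOH = 1.92 and pH = 14.00 - 1.92 = 12.08.

12.08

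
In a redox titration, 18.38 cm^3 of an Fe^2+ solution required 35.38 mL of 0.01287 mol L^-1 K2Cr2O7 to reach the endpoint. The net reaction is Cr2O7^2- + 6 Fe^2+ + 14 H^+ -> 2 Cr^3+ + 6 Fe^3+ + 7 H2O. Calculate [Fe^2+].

0.149 M

n(K2Cr2O7) = 0.01287 x 0.03538 = 0.0004553 mol.
From the balanced equation, 1 mol K2Cr2O7 reacts with 6 mol Fe^2+, so n(Fe^2+) = 0.0004553 x 6/1 = 0.002732 mol.
[Fe^2+] = 0.002732 / 0.01838 L = 0.149 M.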